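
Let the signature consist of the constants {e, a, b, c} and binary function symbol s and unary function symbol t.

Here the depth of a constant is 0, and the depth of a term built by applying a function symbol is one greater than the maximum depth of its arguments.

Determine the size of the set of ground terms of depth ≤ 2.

604

Count level by level. With function symbols s/2, t/1, the terms of depth ≤ k are the 4 constants together with each function applied to depth-≤(k−1) tuples, so N_k = 4 + N_{k-1}^2 + N_{k-1}.
N_0 = 4
N_1 = 4 + 4^2 + 4 = 24
N_2 = 4 + 24^2 + 24 = 604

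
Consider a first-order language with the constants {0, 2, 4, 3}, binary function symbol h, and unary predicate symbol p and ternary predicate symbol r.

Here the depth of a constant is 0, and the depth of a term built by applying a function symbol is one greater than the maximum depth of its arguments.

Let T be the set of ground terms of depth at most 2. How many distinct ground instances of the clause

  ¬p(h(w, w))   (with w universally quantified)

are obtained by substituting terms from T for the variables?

Ground terms of depth ≤ 2:
  Let N_k = |{terms of depth ≤ k}|. Then N_0 = 4 and N_k = 4 + N_{k-1}^2 for k ≥ 1 (one summand per function symbol, arity giving the exponent).
  N_0 = 4
  N_1 = 4 + 4^2 = 20
  N_2 = 4 + 20^2 = 404
So there are 404 ground terms available for substitution.
The body mentions the single quantified variable w; since ground terms form a free algebra, no two substitutions collapse to the same formula.
Number of ground instances = 404.

404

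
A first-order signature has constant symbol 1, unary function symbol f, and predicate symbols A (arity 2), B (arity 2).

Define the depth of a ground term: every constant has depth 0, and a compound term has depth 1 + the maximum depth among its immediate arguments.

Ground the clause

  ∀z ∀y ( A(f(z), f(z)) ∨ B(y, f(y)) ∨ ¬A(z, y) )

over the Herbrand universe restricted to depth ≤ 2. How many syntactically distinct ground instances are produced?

Ground terms of depth ≤ 2:
  Let N_k = |{terms of depth ≤ k}|. Then N_0 = 1 and N_k = 1 + N_{k-1} for k ≥ 1 (one summand per function symbol, arity giving the exponent).
  N_0 = 1
  N_1 = 1 + 1 = 2
  N_2 = 1 + 2 = 3
  Explicitly: 1, f(1), f(f(1)).
So there are 3 ground terms available for substitution.
There are 2 variables to instantiate (z, y), each occurring in at least one literal, so different choices give different ground instances.
Number of ground instances = 3^2 = 9.

9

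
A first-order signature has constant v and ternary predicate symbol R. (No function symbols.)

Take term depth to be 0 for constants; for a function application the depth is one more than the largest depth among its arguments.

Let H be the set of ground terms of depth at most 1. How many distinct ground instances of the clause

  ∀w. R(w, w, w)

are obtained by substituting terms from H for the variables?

Ground terms of depth ≤ 1:
  With no function symbols every ground term is a constant, so there is exactly 1 ground term at every depth bound.
  N_0 = 1
  N_1 = 1
  Explicitly: v.
So there is exactly 1 ground term available for substitution.
There is 1 variable to instantiate (w),  occurring in at least one literal, so different choices give different ground instances.
Number of ground instances = 1.

1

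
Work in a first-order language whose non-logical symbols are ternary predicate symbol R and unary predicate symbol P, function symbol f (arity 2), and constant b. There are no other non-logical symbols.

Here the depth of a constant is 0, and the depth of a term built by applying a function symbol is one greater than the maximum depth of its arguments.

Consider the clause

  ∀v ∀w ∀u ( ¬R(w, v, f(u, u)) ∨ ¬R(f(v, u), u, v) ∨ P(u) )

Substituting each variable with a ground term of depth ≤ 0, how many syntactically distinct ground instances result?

Ground terms of depth ≤ 0:
  If N_k denotes the number of depth-≤k ground terms, the 1 constant gives N_0 = 1, and each function symbol of arity r contributes N_{k-1}^r new terms at level k: N_k = 1 + N_{k-1}^2.
  N_0 = 1
  Explicitly: b.
So there is exactly 1 ground term available for substitution.
The body mentions every one of the 3 quantified variables; since ground terms form a free algebra, no two substitutions collapse to the same formula.
Number of ground instances = 1^3 = 1.

1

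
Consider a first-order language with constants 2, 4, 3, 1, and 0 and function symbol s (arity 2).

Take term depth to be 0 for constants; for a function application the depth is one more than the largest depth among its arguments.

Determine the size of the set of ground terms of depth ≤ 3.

Let N_k = |{terms of depth ≤ k}|. Then N_0 = 5 and N_k = 5 + N_{k-1}^2 for k ≥ 1 (one summand per function symbol, arity giving the exponent).
N_0 = 5
N_1 = 5 + 5^2 = 30
N_2 = 5 + 30^2 = 905
N_3 = 5 + 905^2 = 819030

819030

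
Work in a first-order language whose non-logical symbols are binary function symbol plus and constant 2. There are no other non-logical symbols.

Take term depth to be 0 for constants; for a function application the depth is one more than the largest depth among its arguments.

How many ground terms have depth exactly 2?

Write N_k for the number of ground terms of depth ≤ k. A term of depth ≤ k is either a constant or a function symbol applied to arguments of depth ≤ k−1, so N_k = 1 + N_{k-1}^2.
N_0 = 1
N_1 = 1 + 1^2 = 2
N_2 = 1 + 2^2 = 5
Terms of depth exactly 2: N_2 − N_1 = 5 − 2 = 3.

3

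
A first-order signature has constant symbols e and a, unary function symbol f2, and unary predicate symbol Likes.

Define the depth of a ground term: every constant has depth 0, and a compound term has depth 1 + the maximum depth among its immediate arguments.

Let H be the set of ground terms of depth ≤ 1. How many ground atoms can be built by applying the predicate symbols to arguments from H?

First count ground terms of depth ≤ 1.
Write N_k for the number of ground terms of depth ≤ k. A term of depth ≤ k is either a constant or a function symbol applied to arguments of depth ≤ k−1, so N_k = 2 + N_{k-1}.
N_0 = 2
N_1 = 2 + 2 = 4
Explicitly: e, a, f2(e), f2(a).
So |H| = 4.
A ground atom is a predicate applied to a tuple of terms from H, so the count is the sum over predicates of |H|^arity:
  Likes: 4
Total ground atoms: 4.

4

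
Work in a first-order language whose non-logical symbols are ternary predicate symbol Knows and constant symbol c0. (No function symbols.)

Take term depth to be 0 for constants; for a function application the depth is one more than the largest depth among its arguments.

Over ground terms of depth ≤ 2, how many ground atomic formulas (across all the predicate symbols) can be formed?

1

First count ground terms of depth ≤ 2.
With no function symbols every ground term is a constant, so there is exactly 1 ground term at every depth bound.
N_0 = 1
N_1 = 1
N_2 = 1
Explicitly: c0.
So |H| = 1.
Ground atoms are formed by filling each argument slot of a predicate with a term from H, so an r-ary predicate gives |H|^r atoms:
  Knows: 1^3 = 1
Total ground atoms: 1.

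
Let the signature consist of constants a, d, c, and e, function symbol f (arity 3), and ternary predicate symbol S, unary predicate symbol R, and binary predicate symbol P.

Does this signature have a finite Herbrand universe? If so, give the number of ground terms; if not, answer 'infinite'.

infinite

The signature has at least one function symbol (f, arity 3) and at least one constant (a).
Iterating f gives infinitely many distinct ground terms: a, f(a, a, a), f(f(a, a, a), f(a, a, a), f(a, a, a)), ...
So the Herbrand universe is infinite.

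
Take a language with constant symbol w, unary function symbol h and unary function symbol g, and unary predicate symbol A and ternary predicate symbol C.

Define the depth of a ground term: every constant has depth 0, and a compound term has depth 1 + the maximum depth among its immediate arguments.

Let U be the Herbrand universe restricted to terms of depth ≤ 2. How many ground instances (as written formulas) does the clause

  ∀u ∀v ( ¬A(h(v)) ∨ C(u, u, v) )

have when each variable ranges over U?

49

Ground terms of depth ≤ 2:
  If N_k denotes the number of depth-≤k ground terms, the 1 constant gives N_0 = 1, and each function symbol of arity r contributes N_{k-1}^r new terms at level k: N_k = 1 + N_{k-1} + N_{k-1}.
  N_0 = 1
  N_1 = 1 + 1 + 1 = 3
  N_2 = 1 + 3 + 3 = 7
So there are 7 ground terms available for substitution.
The body mentions every one of the 2 quantified variables; since ground terms form a free algebra, no two substitutions collapse to the same formula.
Number of ground instances = 7^2 = 49.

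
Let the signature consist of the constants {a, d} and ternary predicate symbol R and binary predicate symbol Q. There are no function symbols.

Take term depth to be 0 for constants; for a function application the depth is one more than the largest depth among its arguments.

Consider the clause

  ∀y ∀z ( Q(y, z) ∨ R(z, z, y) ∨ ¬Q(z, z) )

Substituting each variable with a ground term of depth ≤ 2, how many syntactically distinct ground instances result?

4

Ground terms of depth ≤ 2:
  With no function symbols every ground term is a constant, so there are exactly 2 ground terms at every depth bound.
  N_0 = 2
  N_1 = 2
  N_2 = 2
  Explicitly: a, d.
So there are 2 ground terms available for substitution.
Each of y, z ranges independently over the available ground terms, and distinct assignments produce distinct instances.
Number of ground instances = 2^2 = 4.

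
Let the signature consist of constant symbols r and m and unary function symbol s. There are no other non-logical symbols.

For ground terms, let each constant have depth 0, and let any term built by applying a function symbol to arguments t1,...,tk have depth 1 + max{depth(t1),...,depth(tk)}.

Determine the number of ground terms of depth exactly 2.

2

Write N_k for the number of ground terms of depth ≤ k. A term of depth ≤ k is either a constant or a function symbol applied to arguments of depth ≤ k−1, so N_k = 2 + N_{k-1}.
N_0 = 2
N_1 = 2 + 2 = 4
N_2 = 2 + 4 = 6
Terms of depth exactly 2: N_2 − N_1 = 6 − 4 = 2.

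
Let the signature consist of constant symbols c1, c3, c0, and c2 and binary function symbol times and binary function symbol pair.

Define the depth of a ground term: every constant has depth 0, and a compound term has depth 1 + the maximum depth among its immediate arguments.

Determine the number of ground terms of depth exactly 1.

32

Count level by level. With function symbols times/2, pair/2, the terms of depth ≤ k are the 4 constants together with each function applied to depth-≤(k−1) tuples, so N_k = 4 + N_{k-1}^2 + N_{k-1}^2.
N_0 = 4
N_1 = 4 + 4^2 + 4^2 = 36
Terms of depth exactly 1: N_1 − N_0 = 36 − 4 = 32.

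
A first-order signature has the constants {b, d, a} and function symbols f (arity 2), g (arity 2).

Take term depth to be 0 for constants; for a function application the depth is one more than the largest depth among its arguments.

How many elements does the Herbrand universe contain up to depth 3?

Let N_k = |{terms of depth ≤ k}|. Then N_0 = 3 and N_k = 3 + N_{k-1}^2 + N_{k-1}^2 for k ≥ 1 (one summand per function symbol, arity giving the exponent).
N_0 = 3
N_1 = 3 + 3^2 + 3^2 = 21
N_2 = 3 + 21^2 + 21^2 = 885
N_3 = 3 + 885^2 + 885^2 = 1566453

1566453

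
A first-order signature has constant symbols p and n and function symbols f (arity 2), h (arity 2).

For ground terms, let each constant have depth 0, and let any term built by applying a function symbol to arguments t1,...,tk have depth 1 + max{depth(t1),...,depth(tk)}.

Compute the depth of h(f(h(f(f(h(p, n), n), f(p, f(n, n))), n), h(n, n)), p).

6

depth(h(p, n)) = 1 + max(0, 0) = 1
depth(f(h(p, n), n)) = 1 + max(1, 0) = 2
depth(f(n, n)) = 1 + max(0, 0) = 1
depth(f(p, f(n, n))) = 1 + max(0, 1) = 2
depth(f(f(h(p, n), n), f(p, f(n, n)))) = 1 + max(2, 2) = 3
depth(h(f(f(h(p, n), n), f(p, f(n, n))), n)) = 1 + max(3, 0) = 4
depth(h(n, n)) = 1 + max(0, 0) = 1
depth(f(h(f(f(h(p, n), n), f(p, f(n, n))), n), h(n, n))) = 1 + max(4, 1) = 5
depth(h(f(h(f(f(h(p, n), n), f(p, f(n, n))), n), h(n, n)), p)) = 1 + max(5, 0) = 6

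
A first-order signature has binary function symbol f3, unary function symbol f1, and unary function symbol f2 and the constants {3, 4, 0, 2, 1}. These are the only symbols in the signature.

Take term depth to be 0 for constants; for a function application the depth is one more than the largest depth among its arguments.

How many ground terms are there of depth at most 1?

If N_k denotes the number of depth-≤k ground terms, the 5 constants give N_0 = 5, and each function symbol of arity r contributes N_{k-1}^r new terms at level k: N_k = 5 + N_{k-1}^2 + N_{k-1} + N_{k-1}.
N_0 = 5
N_1 = 5 + 5^2 + 5 + 5 = 40

40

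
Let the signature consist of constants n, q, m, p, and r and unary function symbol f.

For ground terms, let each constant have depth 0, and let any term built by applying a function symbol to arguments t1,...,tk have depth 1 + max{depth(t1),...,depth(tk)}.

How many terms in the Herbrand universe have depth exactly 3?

Write N_k for the number of ground terms of depth ≤ k. A term of depth ≤ k is either a constant or a function symbol applied to arguments of depth ≤ k−1, so N_k = 5 + N_{k-1}.
N_0 = 5
N_1 = 5 + 5 = 10
N_2 = 5 + 10 = 15
N_3 = 5 + 15 = 20
Terms of depth exactly 3: N_3 − N_2 = 20 − 15 = 5.

5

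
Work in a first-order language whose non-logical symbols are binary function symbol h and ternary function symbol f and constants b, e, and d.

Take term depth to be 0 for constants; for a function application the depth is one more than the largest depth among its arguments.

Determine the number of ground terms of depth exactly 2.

60804

Count level by level. With function symbols h/2, f/3, the terms of depth ≤ k are the 3 constants together with each function applied to depth-≤(k−1) tuples, so N_k = 3 + N_{k-1}^2 + N_{k-1}^3.
N_0 = 3
N_1 = 3 + 3^2 + 3^3 = 39
N_2 = 3 + 39^2 + 39^3 = 60843
Terms of depth exactly 2: N_2 − N_1 = 60843 − 39 = 60804.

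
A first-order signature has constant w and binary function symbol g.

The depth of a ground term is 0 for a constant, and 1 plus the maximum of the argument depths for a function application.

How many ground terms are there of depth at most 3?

If N_k denotes the number of depth-≤k ground terms, the 1 constant gives N_0 = 1, and each function symbol of arity r contributes N_{k-1}^r new terms at level k: N_k = 1 + N_{k-1}^2.
N_0 = 1
N_1 = 1 + 1^2 = 2
N_2 = 1 + 2^2 = 5
N_3 = 1 + 5^2 = 26

26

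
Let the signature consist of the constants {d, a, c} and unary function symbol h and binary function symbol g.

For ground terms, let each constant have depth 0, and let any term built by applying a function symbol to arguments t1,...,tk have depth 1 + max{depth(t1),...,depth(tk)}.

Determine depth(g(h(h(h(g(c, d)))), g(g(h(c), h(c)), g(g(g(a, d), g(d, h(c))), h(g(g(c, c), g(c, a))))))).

depth(g(c, d)) = 1 + max(0, 0) = 1
depth(h(g(c, d))) = 1 + depth(g(c, d)) = 1 + 1 = 2
depth(h(h(g(c, d)))) = 1 + depth(h(g(c, d))) = 1 + 2 = 3
depth(h(h(h(g(c, d))))) = 1 + depth(h(h(g(c, d)))) = 1 + 3 = 4
depth(h(c)) = 1 + depth(c) = 1 + 0 = 1
depth(g(h(c), h(c))) = 1 + max(1, 1) = 2
depth(g(a, d)) = 1 + max(0, 0) = 1
depth(g(d, h(c))) = 1 + max(0, 1) = 2
depth(g(g(a, d), g(d, h(c)))) = 1 + max(1, 2) = 3
depth(g(c, c)) = 1 + max(0, 0) = 1
depth(g(c, a)) = 1 + max(0, 0) = 1
depth(g(g(c, c), g(c, a))) = 1 + max(1, 1) = 2
depth(h(g(g(c, c), g(c, a)))) = 1 + depth(g(g(c, c), g(c, a))) = 1 + 2 = 3
depth(g(g(g(a, d), g(d, h(c))), h(g(g(c, c), g(c, a))))) = 1 + max(3, 3) = 4
depth(g(g(h(c), h(c)), g(g(g(a, d), g(d, h(c))), h(g(g(c, c), g(c, a)))))) = 1 + max(2, 4) = 5
depth(g(h(h(h(g(c, d)))), g(g(h(c), h(c)), g(g(g(a, d), g(d, h(c))), h(g(g(c, c), g(c, a))))))) = 1 + max(4, 5) = 6

6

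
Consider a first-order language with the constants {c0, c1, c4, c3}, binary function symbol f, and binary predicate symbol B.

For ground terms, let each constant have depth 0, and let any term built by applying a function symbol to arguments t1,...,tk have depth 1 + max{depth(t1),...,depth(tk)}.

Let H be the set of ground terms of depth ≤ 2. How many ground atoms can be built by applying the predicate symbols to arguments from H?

First count ground terms of depth ≤ 2.
If N_k denotes the number of depth-≤k ground terms, the 4 constants give N_0 = 4, and each function symbol of arity r contributes N_{k-1}^r new terms at level k: N_k = 4 + N_{k-1}^2.
N_0 = 4
N_1 = 4 + 4^2 = 20
N_2 = 4 + 20^2 = 404
So |H| = 404.
Ground atoms are formed by filling each argument slot of a predicate with a term from H, so an r-ary predicate gives |H|^r atoms:
  B: 404^2 = 163216
Total ground atoms: 163216.

163216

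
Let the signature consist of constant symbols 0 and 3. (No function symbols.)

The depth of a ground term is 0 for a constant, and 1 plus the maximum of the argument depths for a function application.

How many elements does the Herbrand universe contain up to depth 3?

2

With no function symbols every ground term is a constant, so there are exactly 2 ground terms at every depth bound.
N_0 = 2
N_1 = 2
N_2 = 2
N_3 = 2
Explicitly: 0, 3.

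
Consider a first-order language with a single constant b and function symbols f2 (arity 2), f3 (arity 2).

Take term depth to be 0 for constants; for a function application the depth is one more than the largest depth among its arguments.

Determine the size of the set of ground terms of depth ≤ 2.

Count level by level. With function symbols f2/2, f3/2, the terms of depth ≤ k are the 1 constant together with each function applied to depth-≤(k−1) tuples, so N_k = 1 + N_{k-1}^2 + N_{k-1}^2.
N_0 = 1
N_1 = 1 + 1^2 + 1^2 = 3
N_2 = 1 + 3^2 + 3^2 = 19

19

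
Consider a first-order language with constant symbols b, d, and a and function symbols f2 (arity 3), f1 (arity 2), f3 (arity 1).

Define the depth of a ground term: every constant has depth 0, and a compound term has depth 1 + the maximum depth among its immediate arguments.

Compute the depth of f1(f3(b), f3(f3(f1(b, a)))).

4

depth(f3(b)) = 1 + depth(b) = 1 + 0 = 1
depth(f1(b, a)) = 1 + max(0, 0) = 1
depth(f3(f1(b, a))) = 1 + depth(f1(b, a)) = 1 + 1 = 2
depth(f3(f3(f1(b, a)))) = 1 + depth(f3(f1(b, a))) = 1 + 2 = 3
depth(f1(f3(b), f3(f3(f1(b, a))))) = 1 + max(1, 3) = 4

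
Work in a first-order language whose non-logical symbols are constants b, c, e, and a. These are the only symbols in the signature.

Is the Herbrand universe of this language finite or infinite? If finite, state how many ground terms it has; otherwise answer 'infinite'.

4

There are no function symbols, so every ground term is one of the 4 constants.
The Herbrand universe is {b, c, e, a}, which is finite with 4 elements.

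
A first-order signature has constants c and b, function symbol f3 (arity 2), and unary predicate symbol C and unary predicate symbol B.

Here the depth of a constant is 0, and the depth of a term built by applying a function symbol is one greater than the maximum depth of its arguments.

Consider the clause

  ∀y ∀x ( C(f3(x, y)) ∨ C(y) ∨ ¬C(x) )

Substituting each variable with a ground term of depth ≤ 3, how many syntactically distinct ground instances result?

Ground terms of depth ≤ 3:
  Let N_k = |{terms of depth ≤ k}|. Then N_0 = 2 and N_k = 2 + N_{k-1}^2 for k ≥ 1 (one summand per function symbol, arity giving the exponent).
  N_0 = 2
  N_1 = 2 + 2^2 = 6
  N_2 = 2 + 6^2 = 38
  N_3 = 2 + 38^2 = 1446
So there are 1446 ground terms available for substitution.
The clause has 2 distinct variables (y, x), each appearing in the body. In the free term algebra distinct substitutions yield syntactically distinct ground instances.
Number of ground instances = 1446^2 = 2090916.

2090916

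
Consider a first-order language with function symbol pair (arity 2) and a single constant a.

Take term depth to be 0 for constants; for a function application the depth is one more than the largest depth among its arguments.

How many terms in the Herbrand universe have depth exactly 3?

21

Write N_k for the number of ground terms of depth ≤ k. A term of depth ≤ k is either a constant or a function symbol applied to arguments of depth ≤ k−1, so N_k = 1 + N_{k-1}^2.
N_0 = 1
N_1 = 1 + 1^2 = 2
N_2 = 1 + 2^2 = 5
N_3 = 1 + 5^2 = 26
Terms of depth exactly 3: N_3 − N_2 = 26 − 5 = 21.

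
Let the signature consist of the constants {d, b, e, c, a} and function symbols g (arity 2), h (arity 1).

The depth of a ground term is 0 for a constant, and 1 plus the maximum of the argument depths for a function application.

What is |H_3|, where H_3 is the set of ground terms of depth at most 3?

Count level by level. With function symbols g/2, h/1, the terms of depth ≤ k are the 5 constants together with each function applied to depth-≤(k−1) tuples, so N_k = 5 + N_{k-1}^2 + N_{k-1}.
N_0 = 5
N_1 = 5 + 5^2 + 5 = 35
N_2 = 5 + 35^2 + 35 = 1265
N_3 = 5 + 1265^2 + 1265 = 1601495

1601495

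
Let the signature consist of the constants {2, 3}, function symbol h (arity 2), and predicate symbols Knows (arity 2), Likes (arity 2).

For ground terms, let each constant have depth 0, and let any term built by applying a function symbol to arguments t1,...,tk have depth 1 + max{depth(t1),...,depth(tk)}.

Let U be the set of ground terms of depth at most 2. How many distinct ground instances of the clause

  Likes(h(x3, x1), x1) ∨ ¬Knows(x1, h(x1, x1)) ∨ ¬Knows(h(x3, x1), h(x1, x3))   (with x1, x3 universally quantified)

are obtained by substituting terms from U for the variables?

Ground terms of depth ≤ 2:
  Count level by level. With function symbols h/2, the terms of depth ≤ k are the 2 constants together with each function applied to depth-≤(k−1) tuples, so N_k = 2 + N_{k-1}^2.
  N_0 = 2
  N_1 = 2 + 2^2 = 6
  N_2 = 2 + 6^2 = 38
So there are 38 ground terms available for substitution.
Each of x1, x3 ranges independently over the available ground terms, and distinct assignments produce distinct instances.
Number of ground instances = 38^2 = 1444.

1444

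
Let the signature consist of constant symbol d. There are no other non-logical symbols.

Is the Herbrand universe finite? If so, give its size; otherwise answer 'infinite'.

There are no function symbols, so the only ground term is the single constant.
The Herbrand universe is {d}, finite with 1 element.

1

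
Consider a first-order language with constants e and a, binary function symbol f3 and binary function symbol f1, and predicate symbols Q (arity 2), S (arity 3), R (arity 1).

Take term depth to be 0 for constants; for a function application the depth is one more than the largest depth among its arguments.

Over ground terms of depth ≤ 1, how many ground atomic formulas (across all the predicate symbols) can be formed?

First count ground terms of depth ≤ 1.
If N_k denotes the number of depth-≤k ground terms, the 2 constants give N_0 = 2, and each function symbol of arity r contributes N_{k-1}^r new terms at level k: N_k = 2 + N_{k-1}^2 + N_{k-1}^2.
N_0 = 2
N_1 = 2 + 2^2 + 2^2 = 10
So |H| = 10.
Ground atoms are formed by filling each argument slot of a predicate with a term from H, so an r-ary predicate gives |H|^r atoms:
  Q: 10^2 = 100;  S: 10^3 = 1000;  R: 10
Total ground atoms: 100 + 1000 + 10 = 1110.

1110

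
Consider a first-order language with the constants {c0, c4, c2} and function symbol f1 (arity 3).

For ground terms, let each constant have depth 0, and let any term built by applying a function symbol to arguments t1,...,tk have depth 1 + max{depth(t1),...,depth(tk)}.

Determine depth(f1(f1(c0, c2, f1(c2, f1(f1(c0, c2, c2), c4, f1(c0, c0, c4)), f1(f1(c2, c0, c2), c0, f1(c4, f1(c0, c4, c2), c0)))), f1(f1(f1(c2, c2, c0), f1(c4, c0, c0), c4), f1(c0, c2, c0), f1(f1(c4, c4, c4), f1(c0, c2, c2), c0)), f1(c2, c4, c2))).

6

depth(f1(c0, c2, c2)) = 1 + max(0, 0, 0) = 1
depth(f1(c0, c0, c4)) = 1 + max(0, 0, 0) = 1
depth(f1(f1(c0, c2, c2), c4, f1(c0, c0, c4))) = 1 + max(1, 0, 1) = 2
depth(f1(c2, c0, c2)) = 1 + max(0, 0, 0) = 1
depth(f1(c0, c4, c2)) = 1 + max(0, 0, 0) = 1
depth(f1(c4, f1(c0, c4, c2), c0)) = 1 + max(0, 1, 0) = 2
depth(f1(f1(c2, c0, c2), c0, f1(c4, f1(c0, c4, c2), c0))) = 1 + max(1, 0, 2) = 3
depth(f1(c2, f1(f1(c0, c2, c2), c4, f1(c0, c0, c4)), f1(f1(c2, c0, c2), c0, f1(c4, f1(c0, c4, c2), c0)))) = 1 + max(0, 2, 3) = 4
depth(f1(c0, c2, f1(c2, f1(f1(c0, c2, c2), c4, f1(c0, c0, c4)), f1(f1(c2, c0, c2), c0, f1(c4, f1(c0, c4, c2), c0))))) = 1 + max(0, 0, 4) = 5
depth(f1(c2, c2, c0)) = 1 + max(0, 0, 0) = 1
depth(f1(c4, c0, c0)) = 1 + max(0, 0, 0) = 1
depth(f1(f1(c2, c2, c0), f1(c4, c0, c0), c4)) = 1 + max(1, 1, 0) = 2
depth(f1(c0, c2, c0)) = 1 + max(0, 0, 0) = 1
depth(f1(c4, c4, c4)) = 1 + max(0, 0, 0) = 1
depth(f1(f1(c4, c4, c4), f1(c0, c2, c2), c0)) = 1 + max(1, 1, 0) = 2
depth(f1(f1(f1(c2, c2, c0), f1(c4, c0, c0), c4), f1(c0, c2, c0), f1(f1(c4, c4, c4), f1(c0, c2, c2), c0))) = 1 + max(2, 1, 2) = 3
depth(f1(c2, c4, c2)) = 1 + max(0, 0, 0) = 1
depth(f1(f1(c0, c2, f1(c2, f1(f1(c0, c2, c2), c4, f1(c0, c0, c4)), f1(f1(c2, c0, c2), c0, f1(c4, f1(c0, c4, c2), c0)))), f1(f1(f1(c2, c2, c0), f1(c4, c0, c0), c4), f1(c0, c2, c0), f1(f1(c4, c4, c4), f1(c0, c2, c2), c0)), f1(c2, c4, c2))) = 1 + max(5, 3, 1) = 6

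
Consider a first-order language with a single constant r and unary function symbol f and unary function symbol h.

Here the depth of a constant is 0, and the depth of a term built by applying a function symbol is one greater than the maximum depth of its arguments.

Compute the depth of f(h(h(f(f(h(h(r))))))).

depth(h(r)) = 1 + depth(r) = 1 + 0 = 1
depth(h(h(r))) = 1 + depth(h(r)) = 1 + 1 = 2
depth(f(h(h(r)))) = 1 + depth(h(h(r))) = 1 + 2 = 3
depth(f(f(h(h(r))))) = 1 + depth(f(h(h(r)))) = 1 + 3 = 4
depth(h(f(f(h(h(r)))))) = 1 + depth(f(f(h(h(r))))) = 1 + 4 = 5
depth(h(h(f(f(h(h(r))))))) = 1 + depth(h(f(f(h(h(r)))))) = 1 + 5 = 6
depth(f(h(h(f(f(h(h(r)))))))) = 1 + depth(h(h(f(f(h(h(r))))))) = 1 + 6 = 7

7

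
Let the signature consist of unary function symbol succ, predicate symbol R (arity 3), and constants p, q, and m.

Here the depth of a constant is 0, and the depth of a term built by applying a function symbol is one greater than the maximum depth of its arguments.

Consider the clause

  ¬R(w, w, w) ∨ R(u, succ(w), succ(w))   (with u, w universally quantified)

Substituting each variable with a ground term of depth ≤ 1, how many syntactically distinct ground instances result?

36

Ground terms of depth ≤ 1:
  Write N_k for the number of ground terms of depth ≤ k. A term of depth ≤ k is either a constant or a function symbol applied to arguments of depth ≤ k−1, so N_k = 3 + N_{k-1}.
  N_0 = 3
  N_1 = 3 + 3 = 6
So there are 6 ground terms available for substitution.
Each of u, w ranges independently over the available ground terms, and distinct assignments produce distinct instances.
Number of ground instances = 6^2 = 36.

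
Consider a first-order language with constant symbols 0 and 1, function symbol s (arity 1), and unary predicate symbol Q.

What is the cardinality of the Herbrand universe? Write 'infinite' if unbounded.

infinite

The signature has at least one function symbol (s, arity 1) and at least one constant (0).
Iterating s gives infinitely many distinct ground terms: 0, s(0), s(s(0)), ...
So the Herbrand universe is infinite.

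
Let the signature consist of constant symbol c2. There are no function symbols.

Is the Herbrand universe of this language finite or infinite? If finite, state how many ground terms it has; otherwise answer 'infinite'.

There are no function symbols, so the only ground term is the single constant.
The Herbrand universe is {c2}, finite with 1 element.

1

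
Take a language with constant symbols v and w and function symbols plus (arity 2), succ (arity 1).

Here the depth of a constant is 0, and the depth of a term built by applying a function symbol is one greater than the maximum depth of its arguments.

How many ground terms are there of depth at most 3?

Let N_k = |{terms of depth ≤ k}|. Then N_0 = 2 and N_k = 2 + N_{k-1}^2 + N_{k-1} for k ≥ 1 (one summand per function symbol, arity giving the exponent).
N_0 = 2
N_1 = 2 + 2^2 + 2 = 8
N_2 = 2 + 8^2 + 8 = 74
N_3 = 2 + 74^2 + 74 = 5552

5552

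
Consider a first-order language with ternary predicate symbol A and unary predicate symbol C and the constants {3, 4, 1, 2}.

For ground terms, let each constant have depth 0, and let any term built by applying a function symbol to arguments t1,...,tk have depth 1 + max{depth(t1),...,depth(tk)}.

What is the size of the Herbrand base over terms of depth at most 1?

68

First count ground terms of depth ≤ 1.
With no function symbols every ground term is a constant, so there are exactly 4 ground terms at every depth bound.
N_0 = 4
N_1 = 4
So |H| = 4.
Ground atoms are formed by filling each argument slot of a predicate with a term from H, so an r-ary predicate gives |H|^r atoms:
  A: 4^3 = 64;  C: 4
Total ground atoms: 64 + 4 = 68.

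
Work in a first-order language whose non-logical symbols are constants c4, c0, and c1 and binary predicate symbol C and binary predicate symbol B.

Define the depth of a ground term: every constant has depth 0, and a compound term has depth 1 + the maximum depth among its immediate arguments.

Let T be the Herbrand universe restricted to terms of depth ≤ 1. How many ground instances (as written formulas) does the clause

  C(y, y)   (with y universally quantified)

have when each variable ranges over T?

3

Ground terms of depth ≤ 1:
  With no function symbols every ground term is a constant, so there are exactly 3 ground terms at every depth bound.
  N_0 = 3
  N_1 = 3
  Explicitly: c4, c0, c1.
So there are 3 ground terms available for substitution.
The clause has 1 distinct variable (y), which appears in the body. In the free term algebra distinct substitutions yield syntactically distinct ground instances.
Number of ground instances = 3.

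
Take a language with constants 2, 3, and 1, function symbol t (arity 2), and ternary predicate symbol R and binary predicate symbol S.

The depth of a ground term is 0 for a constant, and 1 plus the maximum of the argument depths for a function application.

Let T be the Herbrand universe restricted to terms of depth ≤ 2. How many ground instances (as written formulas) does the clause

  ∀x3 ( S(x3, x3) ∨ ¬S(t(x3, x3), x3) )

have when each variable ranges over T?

Ground terms of depth ≤ 2:
  Write N_k for the number of ground terms of depth ≤ k. A term of depth ≤ k is either a constant or a function symbol applied to arguments of depth ≤ k−1, so N_k = 3 + N_{k-1}^2.
  N_0 = 3
  N_1 = 3 + 3^2 = 12
  N_2 = 3 + 12^2 = 147
So there are 147 ground terms available for substitution.
The body mentions the single quantified variable x3; since ground terms form a free algebra, no two substitutions collapse to the same formula.
Number of ground instances = 147.

147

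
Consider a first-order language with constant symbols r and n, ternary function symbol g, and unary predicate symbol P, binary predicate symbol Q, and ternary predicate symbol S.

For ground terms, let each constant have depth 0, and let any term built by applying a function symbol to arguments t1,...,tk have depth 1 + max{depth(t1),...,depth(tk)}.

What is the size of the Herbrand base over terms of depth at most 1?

1110

First count ground terms of depth ≤ 1.
Let N_k count ground terms of depth at most k. Each non-constant term of depth ≤ k is some function symbol applied to depth-≤(k−1) arguments, giving N_k = 2 + N_{k-1}^3.
N_0 = 2
N_1 = 2 + 2^3 = 10
So |H| = 10.
For each predicate symbol, the number of ground atoms is |H| raised to its arity; summing:
  P: 10;  Q: 10^2 = 100;  S: 10^3 = 1000
Total ground atoms: 10 + 100 + 1000 = 1110.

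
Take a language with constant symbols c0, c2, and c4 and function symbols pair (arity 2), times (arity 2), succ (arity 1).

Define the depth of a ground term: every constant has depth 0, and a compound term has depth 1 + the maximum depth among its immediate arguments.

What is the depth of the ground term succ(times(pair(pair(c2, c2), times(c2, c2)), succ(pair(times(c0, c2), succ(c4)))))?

depth(pair(c2, c2)) = 1 + max(0, 0) = 1
depth(times(c2, c2)) = 1 + max(0, 0) = 1
depth(pair(pair(c2, c2), times(c2, c2))) = 1 + max(1, 1) = 2
depth(times(c0, c2)) = 1 + max(0, 0) = 1
depth(succ(c4)) = 1 + depth(c4) = 1 + 0 = 1
depth(pair(times(c0, c2), succ(c4))) = 1 + max(1, 1) = 2
depth(succ(pair(times(c0, c2), succ(c4)))) = 1 + depth(pair(times(c0, c2), succ(c4))) = 1 + 2 = 3
depth(times(pair(pair(c2, c2), times(c2, c2)), succ(pair(times(c0, c2), succ(c4))))) = 1 + max(2, 3) = 4
depth(succ(times(pair(pair(c2, c2), times(c2, c2)), succ(pair(times(c0, c2), succ(c4)))))) = 1 + depth(times(pair(pair(c2, c2), times(c2, c2)), succ(pair(times(c0, c2), succ(c4))))) = 1 + 4 = 5

5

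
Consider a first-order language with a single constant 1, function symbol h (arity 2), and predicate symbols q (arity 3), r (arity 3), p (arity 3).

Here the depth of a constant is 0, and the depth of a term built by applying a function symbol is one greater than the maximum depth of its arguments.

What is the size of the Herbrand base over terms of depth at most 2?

375

First count ground terms of depth ≤ 2.
Let N_k count ground terms of depth at most k. Each non-constant term of depth ≤ k is some function symbol applied to depth-≤(k−1) arguments, giving N_k = 1 + N_{k-1}^2.
N_0 = 1
N_1 = 1 + 1^2 = 2
N_2 = 1 + 2^2 = 5
So |H| = 5.
Ground atoms are formed by filling each argument slot of a predicate with a term from H, so an r-ary predicate gives |H|^r atoms:
  q: 5^3 = 125;  r: 5^3 = 125;  p: 5^3 = 125
Total ground atoms: 125 + 125 + 125 = 375.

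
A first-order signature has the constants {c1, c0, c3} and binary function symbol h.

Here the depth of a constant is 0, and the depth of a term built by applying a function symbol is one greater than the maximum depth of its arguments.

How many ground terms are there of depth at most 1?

If N_k denotes the number of depth-≤k ground terms, the 3 constants give N_0 = 3, and each function symbol of arity r contributes N_{k-1}^r new terms at level k: N_k = 3 + N_{k-1}^2.
N_0 = 3
N_1 = 3 + 3^2 = 12

12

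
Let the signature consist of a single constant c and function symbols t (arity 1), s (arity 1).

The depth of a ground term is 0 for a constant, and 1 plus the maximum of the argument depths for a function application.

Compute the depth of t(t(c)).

2

depth(t(c)) = 1 + depth(c) = 1 + 0 = 1
depth(t(t(c))) = 1 + depth(t(c)) = 1 + 1 = 2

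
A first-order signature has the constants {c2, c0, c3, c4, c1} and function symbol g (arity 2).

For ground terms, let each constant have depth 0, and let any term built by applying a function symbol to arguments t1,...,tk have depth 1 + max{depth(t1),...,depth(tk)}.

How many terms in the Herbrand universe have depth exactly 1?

If N_k denotes the number of depth-≤k ground terms, the 5 constants give N_0 = 5, and each function symbol of arity r contributes N_{k-1}^r new terms at level k: N_k = 5 + N_{k-1}^2.
N_0 = 5
N_1 = 5 + 5^2 = 30
Terms of depth exactly 1: N_1 − N_0 = 30 − 5 = 25.

25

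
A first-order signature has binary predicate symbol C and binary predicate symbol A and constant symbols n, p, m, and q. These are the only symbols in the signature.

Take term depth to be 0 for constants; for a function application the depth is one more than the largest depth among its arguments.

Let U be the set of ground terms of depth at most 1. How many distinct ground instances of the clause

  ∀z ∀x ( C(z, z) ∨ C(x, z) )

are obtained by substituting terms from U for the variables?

Ground terms of depth ≤ 1:
  With no function symbols every ground term is a constant, so there are exactly 4 ground terms at every depth bound.
  N_0 = 4
  N_1 = 4
  Explicitly: n, p, m, q.
So there are 4 ground terms available for substitution.
Each of z, x ranges independently over the available ground terms, and distinct assignments produce distinct instances.
Number of ground instances = 4^2 = 16.

16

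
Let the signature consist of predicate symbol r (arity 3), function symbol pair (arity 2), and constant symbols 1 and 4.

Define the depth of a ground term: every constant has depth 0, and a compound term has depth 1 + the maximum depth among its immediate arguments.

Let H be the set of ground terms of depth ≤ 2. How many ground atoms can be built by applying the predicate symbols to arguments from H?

First count ground terms of depth ≤ 2.
Let N_k = |{terms of depth ≤ k}|. Then N_0 = 2 and N_k = 2 + N_{k-1}^2 for k ≥ 1 (one summand per function symbol, arity giving the exponent).
N_0 = 2
N_1 = 2 + 2^2 = 6
N_2 = 2 + 6^2 = 38
So |H| = 38.
Each predicate of arity r yields |H|^r ground atoms (one per choice of an r-tuple from H):
  r: 38^3 = 54872
Total ground atoms: 54872.

54872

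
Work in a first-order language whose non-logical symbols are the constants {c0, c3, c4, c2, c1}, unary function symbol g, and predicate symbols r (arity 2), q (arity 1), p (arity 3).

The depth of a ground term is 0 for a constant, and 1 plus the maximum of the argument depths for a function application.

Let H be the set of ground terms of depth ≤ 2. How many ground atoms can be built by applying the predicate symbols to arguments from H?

First count ground terms of depth ≤ 2.
Let N_k count ground terms of depth at most k. Each non-constant term of depth ≤ k is some function symbol applied to depth-≤(k−1) arguments, giving N_k = 5 + N_{k-1}.
N_0 = 5
N_1 = 5 + 5 = 10
N_2 = 5 + 10 = 15
So |H| = 15.
Each predicate of arity r yields |H|^r ground atoms (one per choice of an r-tuple from H):
  r: 15^2 = 225;  q: 15;  p: 15^3 = 3375
Total ground atoms: 225 + 15 + 3375 = 3615.

3615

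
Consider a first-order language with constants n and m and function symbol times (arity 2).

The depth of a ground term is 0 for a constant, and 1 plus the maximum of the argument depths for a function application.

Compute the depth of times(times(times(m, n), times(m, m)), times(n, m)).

3

depth(times(m, n)) = 1 + max(0, 0) = 1
depth(times(m, m)) = 1 + max(0, 0) = 1
depth(times(times(m, n), times(m, m))) = 1 + max(1, 1) = 2
depth(times(n, m)) = 1 + max(0, 0) = 1
depth(times(times(times(m, n), times(m, m)), times(n, m))) = 1 + max(2, 1) = 3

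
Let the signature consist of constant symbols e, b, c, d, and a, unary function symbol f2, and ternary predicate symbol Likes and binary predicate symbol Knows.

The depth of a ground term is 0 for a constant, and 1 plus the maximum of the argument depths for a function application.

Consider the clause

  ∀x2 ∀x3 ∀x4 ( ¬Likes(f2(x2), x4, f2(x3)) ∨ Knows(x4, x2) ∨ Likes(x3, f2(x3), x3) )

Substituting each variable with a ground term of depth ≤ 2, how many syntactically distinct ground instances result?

Ground terms of depth ≤ 2:
  Write N_k for the number of ground terms of depth ≤ k. A term of depth ≤ k is either a constant or a function symbol applied to arguments of depth ≤ k−1, so N_k = 5 + N_{k-1}.
  N_0 = 5
  N_1 = 5 + 5 = 10
  N_2 = 5 + 10 = 15
So there are 15 ground terms available for substitution.
There are 3 variables to instantiate (x2, x3, x4), each occurring in at least one literal, so different choices give different ground instances.
Number of ground instances = 15^3 = 3375.

3375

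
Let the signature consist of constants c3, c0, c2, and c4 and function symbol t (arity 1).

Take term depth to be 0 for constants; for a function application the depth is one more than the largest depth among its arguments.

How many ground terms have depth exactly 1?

4

Let N_k = |{terms of depth ≤ k}|. Then N_0 = 4 and N_k = 4 + N_{k-1} for k ≥ 1 (one summand per function symbol, arity giving the exponent).
N_0 = 4
N_1 = 4 + 4 = 8
Terms of depth exactly 1: N_1 − N_0 = 8 − 4 = 4.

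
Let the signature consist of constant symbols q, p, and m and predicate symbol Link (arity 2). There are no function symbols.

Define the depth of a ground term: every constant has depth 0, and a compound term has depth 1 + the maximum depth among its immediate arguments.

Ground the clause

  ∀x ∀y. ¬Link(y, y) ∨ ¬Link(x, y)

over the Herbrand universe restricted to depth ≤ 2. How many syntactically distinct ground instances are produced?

Ground terms of depth ≤ 2:
  With no function symbols every ground term is a constant, so there are exactly 3 ground terms at every depth bound.
  N_0 = 3
  N_1 = 3
  N_2 = 3
  Explicitly: q, p, m.
So there are 3 ground terms available for substitution.
Each of x, y ranges independently over the available ground terms, and distinct assignments produce distinct instances.
Number of ground instances = 3^2 = 9.

9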